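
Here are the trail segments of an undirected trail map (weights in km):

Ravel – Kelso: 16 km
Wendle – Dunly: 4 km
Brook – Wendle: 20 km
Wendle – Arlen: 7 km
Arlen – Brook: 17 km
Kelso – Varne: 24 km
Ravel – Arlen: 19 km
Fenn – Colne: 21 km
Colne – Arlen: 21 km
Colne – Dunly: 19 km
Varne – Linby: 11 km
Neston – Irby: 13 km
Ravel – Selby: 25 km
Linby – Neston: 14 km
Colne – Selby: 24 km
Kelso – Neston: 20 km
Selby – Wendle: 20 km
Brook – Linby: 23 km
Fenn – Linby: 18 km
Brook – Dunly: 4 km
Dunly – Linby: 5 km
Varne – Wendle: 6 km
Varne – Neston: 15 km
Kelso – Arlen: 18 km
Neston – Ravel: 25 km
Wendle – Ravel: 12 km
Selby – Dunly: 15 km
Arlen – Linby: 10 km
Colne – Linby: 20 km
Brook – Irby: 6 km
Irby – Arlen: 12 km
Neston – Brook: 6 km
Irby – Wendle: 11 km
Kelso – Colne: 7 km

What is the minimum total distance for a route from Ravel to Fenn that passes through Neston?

Best Ravel to Neston: Ravel → Neston costing 25
Shortest Neston→Fenn: Neston → Linby → Fenn = 32
Total via Neston: 25 + 32 = 57 km.

57 km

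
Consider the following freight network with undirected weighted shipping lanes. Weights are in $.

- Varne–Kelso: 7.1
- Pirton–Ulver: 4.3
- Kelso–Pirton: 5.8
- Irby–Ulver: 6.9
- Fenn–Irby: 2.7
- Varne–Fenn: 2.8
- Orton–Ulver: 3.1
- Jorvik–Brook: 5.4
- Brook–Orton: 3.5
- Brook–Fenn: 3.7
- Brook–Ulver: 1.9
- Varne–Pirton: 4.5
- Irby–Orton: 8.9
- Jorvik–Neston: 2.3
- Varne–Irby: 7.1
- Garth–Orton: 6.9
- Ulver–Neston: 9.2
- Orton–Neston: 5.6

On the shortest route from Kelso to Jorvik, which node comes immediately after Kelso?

Pirton

Candidate routes:
Kelso - Pirton - Ulver - Brook - Jorvik: 5.8+4.3+1.9+5.4 = 17.4
Kelso - Varne - Fenn - Brook - Jorvik: 7.1+2.8+3.7+5.4 = 19
Kelso - Pirton - Ulver - Orton - Neston - Jorvik: 5.8+4.3+3.1+5.6+2.3 = 21.1
The minimum is $17.4 via Kelso - Pirton - Ulver - Brook - Jorvik.
So from Kelso the first move is to Pirton.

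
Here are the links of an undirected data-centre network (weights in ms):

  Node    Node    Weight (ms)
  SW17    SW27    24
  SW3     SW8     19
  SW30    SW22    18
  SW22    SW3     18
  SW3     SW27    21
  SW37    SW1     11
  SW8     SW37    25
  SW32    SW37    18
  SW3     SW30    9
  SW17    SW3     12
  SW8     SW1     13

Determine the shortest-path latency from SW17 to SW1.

Running Dijkstra from SW17:
SW17: 0
SW3: 12  (via SW17)
SW30: 21  (via SW3)
SW27: 24  (via SW17)
SW22: 30  (via SW3)
SW8: 31  (via SW3)
SW1: 44  (via SW8)
Shortest route: SW17–SW3–SW8–SW1 = 44 ms.

44 ms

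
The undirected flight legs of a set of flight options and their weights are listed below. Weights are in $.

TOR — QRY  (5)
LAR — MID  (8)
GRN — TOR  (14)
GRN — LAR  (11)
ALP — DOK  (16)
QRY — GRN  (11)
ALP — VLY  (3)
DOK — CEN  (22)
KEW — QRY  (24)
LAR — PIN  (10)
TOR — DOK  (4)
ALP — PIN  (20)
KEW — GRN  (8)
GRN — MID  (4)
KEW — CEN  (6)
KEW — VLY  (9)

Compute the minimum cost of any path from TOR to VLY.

Settle nodes by increasing distance from TOR:
TOR: 0
DOK: 4  (via TOR)
QRY: 5  (via TOR)
GRN: 14  (via TOR)
MID: 18  (via GRN)
ALP: 20  (via DOK)
KEW: 22  (via GRN)
VLY: 23  (via ALP)
Shortest route: TOR → DOK → ALP → VLY = $23.

$23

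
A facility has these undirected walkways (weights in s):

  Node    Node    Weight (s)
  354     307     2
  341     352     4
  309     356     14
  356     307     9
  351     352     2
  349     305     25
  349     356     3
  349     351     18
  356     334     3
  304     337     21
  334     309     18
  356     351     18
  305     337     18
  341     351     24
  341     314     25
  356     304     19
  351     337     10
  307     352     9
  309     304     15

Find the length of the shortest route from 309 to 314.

61 s

Compare a few routes:
309 → 356 → 307 → 352 → 341 → 314: 14+9+9+4+25 = 61
309 → 356 → 349 → 351 → 352 → 341 → 314: 14+3+18+2+4+25 = 66
309 → 334 → 356 → 307 → 352 → 341 → 314: 18+3+9+9+4+25 = 68
309 → 356 → 351 → 352 → 341 → 314: 14+18+2+4+25 = 63
Cheapest is 309 → 356 → 307 → 352 → 341 → 314 at 61 s.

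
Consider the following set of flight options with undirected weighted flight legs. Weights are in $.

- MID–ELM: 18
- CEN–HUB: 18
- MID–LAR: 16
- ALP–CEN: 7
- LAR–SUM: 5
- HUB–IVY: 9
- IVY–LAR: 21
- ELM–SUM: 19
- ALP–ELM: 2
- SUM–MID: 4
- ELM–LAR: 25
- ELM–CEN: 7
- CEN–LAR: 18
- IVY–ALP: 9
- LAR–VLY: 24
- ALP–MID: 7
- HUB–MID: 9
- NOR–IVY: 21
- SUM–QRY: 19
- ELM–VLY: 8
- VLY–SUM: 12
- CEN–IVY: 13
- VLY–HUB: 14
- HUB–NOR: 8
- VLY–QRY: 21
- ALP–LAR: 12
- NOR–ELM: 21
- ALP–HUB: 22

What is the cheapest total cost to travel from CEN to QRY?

$36

Compare a few routes:
CEN–ALP–MID–SUM–QRY: 7+7+4+19 = 37
CEN–ELM–VLY–QRY: 7+8+21 = 36
The minimum is $36 via CEN–ELM–VLY–QRY.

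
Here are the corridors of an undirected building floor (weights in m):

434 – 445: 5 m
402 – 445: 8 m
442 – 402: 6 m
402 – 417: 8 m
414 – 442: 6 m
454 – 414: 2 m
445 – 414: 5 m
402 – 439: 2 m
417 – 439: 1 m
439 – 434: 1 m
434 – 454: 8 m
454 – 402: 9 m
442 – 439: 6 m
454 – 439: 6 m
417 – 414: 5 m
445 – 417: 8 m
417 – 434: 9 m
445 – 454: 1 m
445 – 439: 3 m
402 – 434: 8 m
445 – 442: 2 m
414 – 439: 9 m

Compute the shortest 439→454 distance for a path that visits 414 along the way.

8 m

Best 439 to 414: 439–417–414 costing 6
Shortest 414→454: 414–454 = 2
Total via 414: 6 + 2 = 8 m.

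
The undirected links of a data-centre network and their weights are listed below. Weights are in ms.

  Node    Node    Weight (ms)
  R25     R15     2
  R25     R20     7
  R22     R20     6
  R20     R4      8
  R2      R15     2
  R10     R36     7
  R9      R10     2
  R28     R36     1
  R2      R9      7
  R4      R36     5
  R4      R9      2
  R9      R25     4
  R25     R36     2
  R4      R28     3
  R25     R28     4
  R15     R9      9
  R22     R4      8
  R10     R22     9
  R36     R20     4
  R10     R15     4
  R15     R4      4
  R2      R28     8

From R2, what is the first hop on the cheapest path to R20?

R15

Compare a few routes:
R2 - R15 - R25 - R20: 2+2+7 = 11
R2 - R15 - R25 - R36 - R20: 2+2+2+4 = 10
The minimum is 10 ms via R2 - R15 - R25 - R36 - R20.
So from R2 the first move is to R15.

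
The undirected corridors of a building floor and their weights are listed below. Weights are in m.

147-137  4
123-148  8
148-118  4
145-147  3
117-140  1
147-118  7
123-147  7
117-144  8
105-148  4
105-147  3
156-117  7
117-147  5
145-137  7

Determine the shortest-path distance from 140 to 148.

13 m

Candidate routes:
140 → 117 → 147 → 118 → 148: 1+5+7+4 = 17
140 → 117 → 147 → 105 → 148: 1+5+3+4 = 13
The minimum is 13 m via 140 → 117 → 147 → 105 → 148.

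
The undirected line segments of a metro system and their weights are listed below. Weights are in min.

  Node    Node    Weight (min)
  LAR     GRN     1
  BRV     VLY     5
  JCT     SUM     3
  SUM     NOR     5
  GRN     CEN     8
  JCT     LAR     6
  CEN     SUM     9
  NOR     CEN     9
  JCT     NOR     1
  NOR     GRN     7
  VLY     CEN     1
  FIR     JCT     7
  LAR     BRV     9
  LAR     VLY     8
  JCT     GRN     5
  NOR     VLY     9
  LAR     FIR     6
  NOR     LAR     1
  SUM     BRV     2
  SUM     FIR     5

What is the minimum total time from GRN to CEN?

Running Dijkstra from GRN:
GRN: 0
LAR: 1  (via GRN)
NOR: 2  (via LAR)
JCT: 3  (via NOR)
SUM: 6  (via JCT)
FIR: 7  (via LAR)
BRV: 8  (via SUM)
CEN: 8  (via GRN)
Shortest route: GRN → CEN = 8 min.

8 min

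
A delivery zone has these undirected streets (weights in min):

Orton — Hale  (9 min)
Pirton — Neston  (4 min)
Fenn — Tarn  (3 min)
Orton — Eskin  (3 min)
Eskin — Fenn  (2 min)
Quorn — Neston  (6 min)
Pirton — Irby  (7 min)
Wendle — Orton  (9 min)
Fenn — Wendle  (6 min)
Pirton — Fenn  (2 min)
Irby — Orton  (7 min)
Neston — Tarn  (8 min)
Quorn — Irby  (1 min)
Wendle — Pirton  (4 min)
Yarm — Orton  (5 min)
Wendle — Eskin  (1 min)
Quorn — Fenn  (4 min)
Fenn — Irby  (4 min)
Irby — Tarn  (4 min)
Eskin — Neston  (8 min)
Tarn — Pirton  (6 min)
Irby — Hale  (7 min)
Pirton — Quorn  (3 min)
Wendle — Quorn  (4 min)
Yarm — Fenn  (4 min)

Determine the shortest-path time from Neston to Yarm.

10 min

Shortest distances from Neston:
Neston: 0
Pirton: 4  (via Neston)
Fenn: 6  (via Pirton)
Quorn: 6  (via Neston)
Irby: 7  (via Quorn)
Eskin: 8  (via Neston)
Wendle: 8  (via Pirton)
Tarn: 8  (via Neston)
Yarm: 10  (via Fenn)
Shortest route: Neston → Pirton → Fenn → Yarm = 10 min.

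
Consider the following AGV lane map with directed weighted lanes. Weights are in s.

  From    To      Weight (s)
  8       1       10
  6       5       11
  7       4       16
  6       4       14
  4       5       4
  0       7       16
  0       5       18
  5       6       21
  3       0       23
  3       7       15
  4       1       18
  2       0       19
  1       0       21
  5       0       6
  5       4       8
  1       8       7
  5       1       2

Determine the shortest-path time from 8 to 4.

57 s

Settle nodes by increasing distance from 8:
8: 0
1: 10  (via 8)
0: 31  (via 1)
7: 47  (via 0)
5: 49  (via 0)
4: 57  (via 5)
Shortest route: 8–1–0–5–4 = 57 s.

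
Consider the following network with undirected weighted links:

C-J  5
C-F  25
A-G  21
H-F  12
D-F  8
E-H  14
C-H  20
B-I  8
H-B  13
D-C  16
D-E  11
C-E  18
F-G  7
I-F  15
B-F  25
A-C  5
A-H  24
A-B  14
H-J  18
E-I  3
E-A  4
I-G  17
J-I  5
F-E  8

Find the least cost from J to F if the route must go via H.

Best J to H: J–H costing 18
Best H to F: H–F costing 12
Total via H: 18 + 12 = 30.

30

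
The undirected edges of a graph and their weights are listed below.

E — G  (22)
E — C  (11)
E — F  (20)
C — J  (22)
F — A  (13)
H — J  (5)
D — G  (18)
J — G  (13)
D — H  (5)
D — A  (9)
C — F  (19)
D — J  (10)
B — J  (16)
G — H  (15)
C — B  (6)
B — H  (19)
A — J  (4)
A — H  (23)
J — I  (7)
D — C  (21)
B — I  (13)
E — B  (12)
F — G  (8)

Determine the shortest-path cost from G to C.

Compare a few routes:
G - E - C: 22+11 = 33
G - F - C: 8+19 = 27
G - J - C: 13+22 = 35
Cheapest is G - F - C at 27.

27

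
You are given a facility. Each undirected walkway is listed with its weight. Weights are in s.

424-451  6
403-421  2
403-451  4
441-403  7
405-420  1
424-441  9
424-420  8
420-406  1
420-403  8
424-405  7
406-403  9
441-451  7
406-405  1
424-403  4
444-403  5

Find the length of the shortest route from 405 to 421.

Compare a few routes:
405 - 420 - 403 - 421: 1+8+2 = 11
405 - 406 - 403 - 421: 1+9+2 = 12
405 - 420 - 406 - 403 - 421: 1+1+9+2 = 13
405 - 406 - 420 - 403 - 421: 1+1+8+2 = 12
Cheapest is 405 - 420 - 403 - 421 at 11 s.

11 s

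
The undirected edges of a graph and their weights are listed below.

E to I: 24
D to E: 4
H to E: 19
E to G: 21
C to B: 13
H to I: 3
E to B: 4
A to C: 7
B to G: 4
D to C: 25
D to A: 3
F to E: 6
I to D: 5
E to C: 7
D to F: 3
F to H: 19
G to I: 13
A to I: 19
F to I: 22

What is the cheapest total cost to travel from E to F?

6

Enumerating some paths:
E–F: 6 = 6
E–D–F: 4+3 = 7
The minimum is 6 via E–F.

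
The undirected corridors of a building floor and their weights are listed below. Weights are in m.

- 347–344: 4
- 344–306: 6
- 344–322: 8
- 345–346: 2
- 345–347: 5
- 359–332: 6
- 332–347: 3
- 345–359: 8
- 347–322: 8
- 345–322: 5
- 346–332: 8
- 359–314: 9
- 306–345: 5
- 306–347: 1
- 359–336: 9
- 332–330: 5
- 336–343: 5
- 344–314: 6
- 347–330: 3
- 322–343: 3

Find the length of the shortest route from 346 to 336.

Candidate routes:
346–345–359–336: 2+8+9 = 19
346–345–322–343–336: 2+5+3+5 = 15
The minimum is 15 m via 346–345–322–343–336.

15 m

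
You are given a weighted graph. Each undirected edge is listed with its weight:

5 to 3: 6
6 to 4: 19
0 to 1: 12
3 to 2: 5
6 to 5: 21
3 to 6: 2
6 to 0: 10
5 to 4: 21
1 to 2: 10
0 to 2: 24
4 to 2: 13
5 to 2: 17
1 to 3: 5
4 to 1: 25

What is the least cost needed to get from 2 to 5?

11

Shortest distances from 2:
2: 0
3: 5  (via 2)
6: 7  (via 3)
1: 10  (via 2)
5: 11  (via 3)
Shortest route: 2 → 3 → 5 = 11.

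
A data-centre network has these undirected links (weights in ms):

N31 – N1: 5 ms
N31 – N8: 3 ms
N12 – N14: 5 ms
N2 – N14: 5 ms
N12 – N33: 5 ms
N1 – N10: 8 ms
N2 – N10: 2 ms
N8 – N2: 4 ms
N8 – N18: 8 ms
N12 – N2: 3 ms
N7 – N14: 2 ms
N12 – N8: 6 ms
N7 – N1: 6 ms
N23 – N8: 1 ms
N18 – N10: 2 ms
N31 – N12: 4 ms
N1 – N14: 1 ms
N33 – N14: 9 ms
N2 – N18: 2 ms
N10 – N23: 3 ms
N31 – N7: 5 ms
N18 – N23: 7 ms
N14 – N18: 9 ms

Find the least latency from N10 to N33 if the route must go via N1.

18 ms

Best N10 to N1: N10–N1 costing 8
Shortest N1→N33: N1–N14–N33 = 10
Total via N1: 8 + 10 = 18 ms.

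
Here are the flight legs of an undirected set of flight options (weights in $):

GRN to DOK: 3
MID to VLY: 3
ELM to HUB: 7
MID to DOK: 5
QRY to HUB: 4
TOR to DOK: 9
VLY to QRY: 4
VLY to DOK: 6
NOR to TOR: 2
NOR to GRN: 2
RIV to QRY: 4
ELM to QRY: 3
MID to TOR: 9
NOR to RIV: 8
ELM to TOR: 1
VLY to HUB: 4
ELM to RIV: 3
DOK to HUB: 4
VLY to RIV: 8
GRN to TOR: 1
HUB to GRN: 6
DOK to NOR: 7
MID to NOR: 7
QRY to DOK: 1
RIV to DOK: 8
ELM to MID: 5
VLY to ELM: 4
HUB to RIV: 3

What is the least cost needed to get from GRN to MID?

Candidate routes:
GRN - TOR - ELM - VLY - MID: 1+1+4+3 = 9
GRN - NOR - MID: 2+7 = 9
GRN - TOR - ELM - MID: 1+1+5 = 7
GRN - DOK - MID: 3+5 = 8
Cheapest is GRN - TOR - ELM - MID at $7.

$7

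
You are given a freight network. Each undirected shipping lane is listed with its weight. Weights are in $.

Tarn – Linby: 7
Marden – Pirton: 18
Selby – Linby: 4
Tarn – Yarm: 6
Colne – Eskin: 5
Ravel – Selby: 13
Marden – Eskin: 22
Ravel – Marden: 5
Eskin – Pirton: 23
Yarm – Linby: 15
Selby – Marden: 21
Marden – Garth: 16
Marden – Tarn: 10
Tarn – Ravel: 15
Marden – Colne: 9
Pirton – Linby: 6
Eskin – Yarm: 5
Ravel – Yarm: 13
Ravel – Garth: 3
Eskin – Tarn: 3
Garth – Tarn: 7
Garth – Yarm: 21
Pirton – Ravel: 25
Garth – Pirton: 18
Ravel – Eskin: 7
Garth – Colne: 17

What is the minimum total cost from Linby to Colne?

$15

Running Dijkstra from Linby:
Linby: 0
Selby: 4  (via Linby)
Pirton: 6  (via Linby)
Tarn: 7  (via Linby)
Eskin: 10  (via Tarn)
Yarm: 13  (via Tarn)
Garth: 14  (via Tarn)
Colne: 15  (via Eskin)
Shortest route: Linby → Tarn → Eskin → Colne = $15.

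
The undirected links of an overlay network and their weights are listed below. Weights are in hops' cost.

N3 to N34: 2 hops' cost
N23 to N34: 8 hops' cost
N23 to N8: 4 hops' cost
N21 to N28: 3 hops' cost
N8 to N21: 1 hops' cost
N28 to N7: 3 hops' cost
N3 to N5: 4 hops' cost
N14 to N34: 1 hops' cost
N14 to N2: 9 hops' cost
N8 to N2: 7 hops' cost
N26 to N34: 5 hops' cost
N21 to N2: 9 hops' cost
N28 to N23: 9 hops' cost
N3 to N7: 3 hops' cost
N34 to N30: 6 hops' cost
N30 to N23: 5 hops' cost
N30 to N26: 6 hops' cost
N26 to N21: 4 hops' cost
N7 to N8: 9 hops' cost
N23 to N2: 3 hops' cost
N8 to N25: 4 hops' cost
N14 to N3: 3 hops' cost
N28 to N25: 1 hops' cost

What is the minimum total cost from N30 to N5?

Settle nodes by increasing distance from N30:
N30: 0
N23: 5  (via N30)
N34: 6  (via N30)
N26: 6  (via N30)
N14: 7  (via N34)
N3: 8  (via N34)
N2: 8  (via N23)
N8: 9  (via N23)
N21: 10  (via N26)
N7: 11  (via N3)
N5: 12  (via N3)
Shortest route: N30–N34–N3–N5 = 12 hops' cost.

12 hops' cost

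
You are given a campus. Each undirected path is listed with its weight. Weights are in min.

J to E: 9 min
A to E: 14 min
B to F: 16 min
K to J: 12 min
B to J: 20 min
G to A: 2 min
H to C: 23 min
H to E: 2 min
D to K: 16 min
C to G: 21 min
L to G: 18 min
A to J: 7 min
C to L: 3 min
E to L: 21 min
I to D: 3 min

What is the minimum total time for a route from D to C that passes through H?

62 min

Best D to H: D → K → J → E → H costing 39
Best H to C: H → C costing 23
Total via H: 39 + 23 = 62 min.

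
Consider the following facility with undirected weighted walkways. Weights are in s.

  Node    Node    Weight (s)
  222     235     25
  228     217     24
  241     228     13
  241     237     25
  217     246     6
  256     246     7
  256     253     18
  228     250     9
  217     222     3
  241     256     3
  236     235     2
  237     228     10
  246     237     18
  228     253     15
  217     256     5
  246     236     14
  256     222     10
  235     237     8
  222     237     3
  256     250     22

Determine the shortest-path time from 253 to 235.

33 s

Shortest distances from 253:
253: 0
228: 15  (via 253)
256: 18  (via 253)
241: 21  (via 256)
217: 23  (via 256)
250: 24  (via 228)
237: 25  (via 228)
246: 25  (via 256)
222: 26  (via 217)
235: 33  (via 237)
Shortest route: 253 → 228 → 237 → 235 = 33 s.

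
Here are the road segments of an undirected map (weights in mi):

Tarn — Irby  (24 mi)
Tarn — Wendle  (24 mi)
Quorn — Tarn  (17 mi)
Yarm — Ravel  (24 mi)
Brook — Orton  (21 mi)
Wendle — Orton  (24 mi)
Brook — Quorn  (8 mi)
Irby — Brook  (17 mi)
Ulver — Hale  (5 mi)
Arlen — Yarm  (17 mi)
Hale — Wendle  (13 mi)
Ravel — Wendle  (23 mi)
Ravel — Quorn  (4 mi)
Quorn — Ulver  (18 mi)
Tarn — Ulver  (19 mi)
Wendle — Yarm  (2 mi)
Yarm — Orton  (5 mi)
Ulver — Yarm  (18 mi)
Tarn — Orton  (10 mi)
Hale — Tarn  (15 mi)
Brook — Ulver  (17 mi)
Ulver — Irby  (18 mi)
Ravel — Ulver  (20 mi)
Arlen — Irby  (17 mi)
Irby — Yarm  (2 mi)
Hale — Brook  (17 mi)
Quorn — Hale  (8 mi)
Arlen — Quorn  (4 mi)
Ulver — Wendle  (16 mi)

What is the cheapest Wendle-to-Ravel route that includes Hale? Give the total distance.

25 mi

Best Wendle to Hale: Wendle → Hale costing 13
Shortest Hale→Ravel: Hale → Quorn → Ravel = 12
Total via Hale: 13 + 12 = 25 mi.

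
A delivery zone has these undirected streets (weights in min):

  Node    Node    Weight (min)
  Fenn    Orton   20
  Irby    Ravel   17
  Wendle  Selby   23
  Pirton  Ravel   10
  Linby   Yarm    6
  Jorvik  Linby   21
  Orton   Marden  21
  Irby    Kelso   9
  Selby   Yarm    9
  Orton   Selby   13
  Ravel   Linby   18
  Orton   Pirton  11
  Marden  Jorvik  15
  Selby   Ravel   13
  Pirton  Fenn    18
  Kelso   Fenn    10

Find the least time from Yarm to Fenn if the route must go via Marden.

83 min

Best Yarm to Marden: Yarm → Linby → Jorvik → Marden costing 42
Best Marden to Fenn: Marden → Orton → Fenn costing 41
Total via Marden: 42 + 41 = 83 min.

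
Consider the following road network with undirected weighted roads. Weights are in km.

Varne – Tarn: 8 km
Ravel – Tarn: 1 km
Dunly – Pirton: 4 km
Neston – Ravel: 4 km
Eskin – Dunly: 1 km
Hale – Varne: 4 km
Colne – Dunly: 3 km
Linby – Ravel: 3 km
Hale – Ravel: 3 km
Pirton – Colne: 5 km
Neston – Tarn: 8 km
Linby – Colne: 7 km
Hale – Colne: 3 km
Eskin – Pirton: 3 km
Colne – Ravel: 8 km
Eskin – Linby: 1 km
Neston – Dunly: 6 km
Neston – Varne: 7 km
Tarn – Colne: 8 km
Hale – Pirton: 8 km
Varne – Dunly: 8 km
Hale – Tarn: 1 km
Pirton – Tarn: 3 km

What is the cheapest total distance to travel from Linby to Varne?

Running Dijkstra from Linby:
Linby: 0
Eskin: 1  (via Linby)
Dunly: 2  (via Eskin)
Ravel: 3  (via Linby)
Tarn: 4  (via Ravel)
Pirton: 4  (via Eskin)
Hale: 5  (via Tarn)
Colne: 5  (via Dunly)
Neston: 7  (via Ravel)
Varne: 9  (via Hale)
Shortest route: Linby → Ravel → Tarn → Hale → Varne = 9 km.

9 km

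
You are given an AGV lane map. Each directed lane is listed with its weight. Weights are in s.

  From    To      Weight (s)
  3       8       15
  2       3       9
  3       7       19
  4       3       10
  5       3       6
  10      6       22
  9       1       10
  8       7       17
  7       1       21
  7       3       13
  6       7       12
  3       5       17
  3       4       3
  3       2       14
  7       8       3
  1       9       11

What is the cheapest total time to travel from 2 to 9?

Settle nodes by increasing distance from 2:
2: 0
3: 9  (via 2)
4: 12  (via 3)
8: 24  (via 3)
5: 26  (via 3)
7: 28  (via 3)
1: 49  (via 7)
9: 60  (via 1)
Shortest route: 2–3–7–1–9 = 60 s.

60 s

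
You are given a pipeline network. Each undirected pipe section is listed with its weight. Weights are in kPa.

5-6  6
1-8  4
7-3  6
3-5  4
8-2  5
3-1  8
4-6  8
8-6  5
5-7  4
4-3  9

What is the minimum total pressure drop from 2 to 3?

Candidate routes:
2–8–6–5–3: 5+5+6+4 = 20
2–8–1–3: 5+4+8 = 17
Cheapest is 2–8–1–3 at 17 kPa.

17 kPa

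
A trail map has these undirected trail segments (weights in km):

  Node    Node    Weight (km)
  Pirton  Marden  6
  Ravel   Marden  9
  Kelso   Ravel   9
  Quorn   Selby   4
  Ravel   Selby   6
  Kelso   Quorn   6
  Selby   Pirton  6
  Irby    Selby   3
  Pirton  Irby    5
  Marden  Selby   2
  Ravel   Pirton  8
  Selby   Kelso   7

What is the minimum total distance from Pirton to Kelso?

Enumerating some paths:
Pirton - Selby - Kelso: 6+7 = 13
Pirton - Marden - Selby - Kelso: 6+2+7 = 15
Cheapest is Pirton - Selby - Kelso at 13 km.

13 km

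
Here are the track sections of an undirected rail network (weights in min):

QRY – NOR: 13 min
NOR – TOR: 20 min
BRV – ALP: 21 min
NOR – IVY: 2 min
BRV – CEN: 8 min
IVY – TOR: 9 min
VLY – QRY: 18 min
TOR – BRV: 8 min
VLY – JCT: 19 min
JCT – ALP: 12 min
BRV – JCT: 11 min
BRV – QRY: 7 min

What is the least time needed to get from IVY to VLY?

33 min

Enumerating some paths:
IVY–NOR–QRY–VLY: 2+13+18 = 33
IVY–TOR–BRV–JCT–VLY: 9+8+11+19 = 47
IVY–TOR–BRV–QRY–VLY: 9+8+7+18 = 42
The minimum is 33 min via IVY–NOR–QRY–VLY.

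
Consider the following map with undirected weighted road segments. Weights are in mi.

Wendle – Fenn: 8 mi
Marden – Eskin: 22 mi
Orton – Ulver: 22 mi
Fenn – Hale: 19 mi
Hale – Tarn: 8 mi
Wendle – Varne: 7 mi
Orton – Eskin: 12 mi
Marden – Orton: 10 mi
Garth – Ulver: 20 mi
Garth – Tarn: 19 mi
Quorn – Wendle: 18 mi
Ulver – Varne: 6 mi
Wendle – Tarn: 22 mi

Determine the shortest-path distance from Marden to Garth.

52 mi

Running Dijkstra from Marden:
Marden: 0
Orton: 10  (via Marden)
Eskin: 22  (via Marden)
Ulver: 32  (via Orton)
Varne: 38  (via Ulver)
Wendle: 45  (via Varne)
Garth: 52  (via Ulver)
Shortest route: Marden–Orton–Ulver–Garth = 52 mi.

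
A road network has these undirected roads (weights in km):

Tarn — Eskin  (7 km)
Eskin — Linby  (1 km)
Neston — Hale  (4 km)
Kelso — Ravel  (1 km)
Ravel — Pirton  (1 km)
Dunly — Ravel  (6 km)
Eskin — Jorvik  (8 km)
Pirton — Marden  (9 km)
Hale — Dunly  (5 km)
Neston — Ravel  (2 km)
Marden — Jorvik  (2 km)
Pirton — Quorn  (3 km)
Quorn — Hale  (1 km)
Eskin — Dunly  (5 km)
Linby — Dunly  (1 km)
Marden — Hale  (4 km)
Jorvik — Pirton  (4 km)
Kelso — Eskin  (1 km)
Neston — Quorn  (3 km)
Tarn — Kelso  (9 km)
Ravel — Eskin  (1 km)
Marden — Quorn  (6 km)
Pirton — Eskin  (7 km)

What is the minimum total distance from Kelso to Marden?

8 km

Settle nodes by increasing distance from Kelso:
Kelso: 0
Eskin: 1  (via Kelso)
Ravel: 1  (via Kelso)
Pirton: 2  (via Ravel)
Linby: 2  (via Eskin)
Dunly: 3  (via Linby)
Neston: 3  (via Ravel)
Quorn: 5  (via Pirton)
Jorvik: 6  (via Pirton)
Hale: 6  (via Quorn)
Tarn: 8  (via Eskin)
Marden: 8  (via Jorvik)
Shortest route: Kelso → Ravel → Pirton → Jorvik → Marden = 8 km.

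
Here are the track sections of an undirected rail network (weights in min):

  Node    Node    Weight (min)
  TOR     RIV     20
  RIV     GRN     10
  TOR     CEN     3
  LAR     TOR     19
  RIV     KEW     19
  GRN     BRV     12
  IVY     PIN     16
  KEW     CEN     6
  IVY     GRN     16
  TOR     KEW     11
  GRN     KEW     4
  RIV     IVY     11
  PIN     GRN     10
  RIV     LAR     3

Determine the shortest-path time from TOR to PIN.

Candidate routes:
TOR → KEW → GRN → PIN: 11+4+10 = 25
TOR → CEN → KEW → GRN → PIN: 3+6+4+10 = 23
The minimum is 23 min via TOR → CEN → KEW → GRN → PIN.

23 min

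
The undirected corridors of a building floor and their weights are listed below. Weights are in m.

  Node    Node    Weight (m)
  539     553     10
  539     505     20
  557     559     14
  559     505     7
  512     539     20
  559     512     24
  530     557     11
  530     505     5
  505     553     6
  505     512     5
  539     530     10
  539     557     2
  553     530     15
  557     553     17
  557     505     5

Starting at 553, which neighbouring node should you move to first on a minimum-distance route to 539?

Candidate routes:
553 - 539: 10 = 10
553 - 557 - 539: 17+2 = 19
553 - 505 - 557 - 539: 6+5+2 = 13
Cheapest is 553 - 539 at 10 m.
So from 553 the first move is to 539.

539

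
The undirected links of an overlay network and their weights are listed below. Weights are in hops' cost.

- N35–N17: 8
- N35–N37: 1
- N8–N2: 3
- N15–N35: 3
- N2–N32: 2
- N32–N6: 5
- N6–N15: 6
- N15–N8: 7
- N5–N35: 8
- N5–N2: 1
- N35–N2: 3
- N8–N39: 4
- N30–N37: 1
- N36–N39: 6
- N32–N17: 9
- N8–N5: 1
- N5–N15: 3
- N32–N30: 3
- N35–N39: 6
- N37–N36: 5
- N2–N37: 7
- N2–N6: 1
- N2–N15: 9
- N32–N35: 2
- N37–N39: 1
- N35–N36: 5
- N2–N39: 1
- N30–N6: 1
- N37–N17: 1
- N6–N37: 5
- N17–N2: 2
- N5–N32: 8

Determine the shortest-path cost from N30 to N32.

3 hops' cost

Running Dijkstra from N30:
N30: 0
N6: 1  (via N30)
N37: 1  (via N30)
N35: 2  (via N37)
N39: 2  (via N37)
N2: 2  (via N6)
N17: 2  (via N37)
N5: 3  (via N2)
N32: 3  (via N30)
Shortest route: N30–N32 = 3 hops' cost.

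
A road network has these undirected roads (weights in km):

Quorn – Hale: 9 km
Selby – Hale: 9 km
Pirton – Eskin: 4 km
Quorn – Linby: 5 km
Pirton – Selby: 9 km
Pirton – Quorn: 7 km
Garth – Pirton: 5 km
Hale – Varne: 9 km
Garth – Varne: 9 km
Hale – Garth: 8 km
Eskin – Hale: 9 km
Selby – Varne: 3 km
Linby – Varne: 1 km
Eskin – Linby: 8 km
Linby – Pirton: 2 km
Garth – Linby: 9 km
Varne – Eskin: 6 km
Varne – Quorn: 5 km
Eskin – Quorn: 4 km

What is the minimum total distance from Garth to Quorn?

Compare a few routes:
Garth → Pirton → Quorn: 5+7 = 12
Garth → Pirton → Eskin → Quorn: 5+4+4 = 13
Garth → Pirton → Linby → Varne → Quorn: 5+2+1+5 = 13
Cheapest is Garth → Pirton → Quorn at 12 km.

12 km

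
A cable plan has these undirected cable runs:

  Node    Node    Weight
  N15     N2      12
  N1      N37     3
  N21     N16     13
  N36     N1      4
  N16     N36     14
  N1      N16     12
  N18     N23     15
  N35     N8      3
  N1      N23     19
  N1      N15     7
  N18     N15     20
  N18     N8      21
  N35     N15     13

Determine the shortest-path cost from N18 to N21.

Compare a few routes:
N18 - N15 - N1 - N16 - N21: 20+7+12+13 = 52
N18 - N15 - N1 - N36 - N16 - N21: 20+7+4+14+13 = 58
N18 - N23 - N1 - N16 - N21: 15+19+12+13 = 59
Cheapest is N18 - N15 - N1 - N16 - N21 at 52.

52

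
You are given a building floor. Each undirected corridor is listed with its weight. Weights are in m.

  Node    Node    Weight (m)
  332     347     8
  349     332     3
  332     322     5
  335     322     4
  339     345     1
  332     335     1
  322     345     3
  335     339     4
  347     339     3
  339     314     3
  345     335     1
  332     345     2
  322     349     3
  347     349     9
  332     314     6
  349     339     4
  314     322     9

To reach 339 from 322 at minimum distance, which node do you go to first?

345

Compare a few routes:
322 → 345 → 339: 3+1 = 4
322 → 335 → 345 → 339: 4+1+1 = 6
322 → 349 → 339: 3+4 = 7
Cheapest is 322 → 345 → 339 at 4 m.
So from 322 the first move is to 345.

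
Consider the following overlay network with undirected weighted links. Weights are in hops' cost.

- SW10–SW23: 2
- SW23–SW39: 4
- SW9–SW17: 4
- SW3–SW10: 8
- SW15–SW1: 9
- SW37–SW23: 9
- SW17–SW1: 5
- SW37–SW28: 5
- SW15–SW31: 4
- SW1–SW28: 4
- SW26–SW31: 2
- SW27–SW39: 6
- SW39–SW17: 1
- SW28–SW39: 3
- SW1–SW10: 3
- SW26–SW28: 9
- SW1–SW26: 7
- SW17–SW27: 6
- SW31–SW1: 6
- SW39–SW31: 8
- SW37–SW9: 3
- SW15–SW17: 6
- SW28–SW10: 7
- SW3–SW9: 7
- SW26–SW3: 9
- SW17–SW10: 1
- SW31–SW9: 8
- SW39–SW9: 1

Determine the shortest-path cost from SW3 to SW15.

15 hops' cost

Shortest distances from SW3:
SW3: 0
SW9: 7  (via SW3)
SW10: 8  (via SW3)
SW39: 8  (via SW9)
SW17: 9  (via SW10)
SW26: 9  (via SW3)
SW23: 10  (via SW10)
SW37: 10  (via SW9)
SW28: 11  (via SW39)
SW31: 11  (via SW26)
SW1: 11  (via SW10)
SW27: 14  (via SW39)
SW15: 15  (via SW17)
Shortest route: SW3–SW10–SW17–SW15 = 15 hops' cost.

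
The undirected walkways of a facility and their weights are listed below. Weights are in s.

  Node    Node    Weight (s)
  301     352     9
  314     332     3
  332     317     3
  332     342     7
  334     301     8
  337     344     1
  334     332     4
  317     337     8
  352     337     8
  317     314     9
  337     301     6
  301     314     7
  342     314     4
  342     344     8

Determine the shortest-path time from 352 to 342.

17 s

Settle nodes by increasing distance from 352:
352: 0
337: 8  (via 352)
301: 9  (via 352)
344: 9  (via 337)
317: 16  (via 337)
314: 16  (via 301)
342: 17  (via 344)
Shortest route: 352–337–344–342 = 17 s.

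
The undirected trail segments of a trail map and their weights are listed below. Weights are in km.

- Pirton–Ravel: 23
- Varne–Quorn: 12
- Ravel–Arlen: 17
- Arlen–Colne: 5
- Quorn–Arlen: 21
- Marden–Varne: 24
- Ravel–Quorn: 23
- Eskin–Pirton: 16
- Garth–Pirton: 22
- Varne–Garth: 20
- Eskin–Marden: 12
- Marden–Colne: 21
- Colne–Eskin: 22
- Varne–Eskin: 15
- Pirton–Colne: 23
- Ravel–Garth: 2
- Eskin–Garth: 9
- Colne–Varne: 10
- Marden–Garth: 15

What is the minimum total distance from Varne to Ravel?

Running Dijkstra from Varne:
Varne: 0
Colne: 10  (via Varne)
Quorn: 12  (via Varne)
Arlen: 15  (via Colne)
Eskin: 15  (via Varne)
Garth: 20  (via Varne)
Ravel: 22  (via Garth)
Shortest route: Varne → Garth → Ravel = 22 km.

22 km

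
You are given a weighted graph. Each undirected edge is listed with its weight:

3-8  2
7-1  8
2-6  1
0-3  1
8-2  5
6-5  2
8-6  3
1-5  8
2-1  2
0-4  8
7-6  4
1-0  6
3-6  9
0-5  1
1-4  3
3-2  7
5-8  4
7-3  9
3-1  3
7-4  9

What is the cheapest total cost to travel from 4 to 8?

8

Shortest distances from 4:
4: 0
1: 3  (via 4)
2: 5  (via 1)
3: 6  (via 1)
6: 6  (via 2)
0: 7  (via 3)
5: 8  (via 6)
8: 8  (via 3)
Shortest route: 4 → 1 → 3 → 8 = 8.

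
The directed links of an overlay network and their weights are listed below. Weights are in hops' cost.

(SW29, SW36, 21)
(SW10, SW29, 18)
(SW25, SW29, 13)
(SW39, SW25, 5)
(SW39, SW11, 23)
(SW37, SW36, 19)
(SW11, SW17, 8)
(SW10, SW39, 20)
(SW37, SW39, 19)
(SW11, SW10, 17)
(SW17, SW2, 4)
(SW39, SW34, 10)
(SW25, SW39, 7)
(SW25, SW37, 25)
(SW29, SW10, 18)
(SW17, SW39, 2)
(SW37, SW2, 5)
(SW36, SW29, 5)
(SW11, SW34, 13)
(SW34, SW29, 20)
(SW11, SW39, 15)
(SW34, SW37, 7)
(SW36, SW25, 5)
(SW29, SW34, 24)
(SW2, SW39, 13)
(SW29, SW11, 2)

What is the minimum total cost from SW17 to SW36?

38 hops' cost

Enumerating some paths:
SW17 - SW39 - SW34 - SW29 - SW36: 2+10+20+21 = 53
SW17 - SW39 - SW25 - SW29 - SW36: 2+5+13+21 = 41
SW17 - SW39 - SW25 - SW37 - SW36: 2+5+25+19 = 51
SW17 - SW39 - SW34 - SW37 - SW36: 2+10+7+19 = 38
Cheapest is SW17 - SW39 - SW34 - SW37 - SW36 at 38 hops' cost.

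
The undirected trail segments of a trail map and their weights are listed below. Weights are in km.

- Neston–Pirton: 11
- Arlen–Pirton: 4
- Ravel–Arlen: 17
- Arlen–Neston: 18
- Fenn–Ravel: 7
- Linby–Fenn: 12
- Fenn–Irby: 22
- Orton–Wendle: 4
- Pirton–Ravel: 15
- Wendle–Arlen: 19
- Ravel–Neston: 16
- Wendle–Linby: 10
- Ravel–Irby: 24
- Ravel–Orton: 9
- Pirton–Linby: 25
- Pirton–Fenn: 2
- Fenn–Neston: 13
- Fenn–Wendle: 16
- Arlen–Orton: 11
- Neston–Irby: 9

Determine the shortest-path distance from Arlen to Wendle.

15 km

Compare a few routes:
Arlen–Pirton–Fenn–Wendle: 4+2+16 = 22
Arlen–Wendle: 19 = 19
Arlen–Orton–Wendle: 11+4 = 15
Cheapest is Arlen–Orton–Wendle at 15 km.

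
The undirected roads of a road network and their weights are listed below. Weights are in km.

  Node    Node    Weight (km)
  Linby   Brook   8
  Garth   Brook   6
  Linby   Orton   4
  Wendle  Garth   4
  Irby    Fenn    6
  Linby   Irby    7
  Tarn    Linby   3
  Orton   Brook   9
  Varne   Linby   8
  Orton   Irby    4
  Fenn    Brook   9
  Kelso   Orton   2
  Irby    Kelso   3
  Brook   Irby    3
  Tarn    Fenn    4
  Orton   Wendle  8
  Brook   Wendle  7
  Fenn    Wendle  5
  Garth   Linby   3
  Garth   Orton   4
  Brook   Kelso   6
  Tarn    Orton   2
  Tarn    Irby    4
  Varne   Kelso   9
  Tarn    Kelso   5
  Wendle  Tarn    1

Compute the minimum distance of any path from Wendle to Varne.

12 km

Shortest distances from Wendle:
Wendle: 0
Tarn: 1  (via Wendle)
Orton: 3  (via Tarn)
Linby: 4  (via Tarn)
Garth: 4  (via Wendle)
Irby: 5  (via Tarn)
Fenn: 5  (via Wendle)
Kelso: 5  (via Orton)
Brook: 7  (via Wendle)
Varne: 12  (via Linby)
Shortest route: Wendle–Tarn–Linby–Varne = 12 km.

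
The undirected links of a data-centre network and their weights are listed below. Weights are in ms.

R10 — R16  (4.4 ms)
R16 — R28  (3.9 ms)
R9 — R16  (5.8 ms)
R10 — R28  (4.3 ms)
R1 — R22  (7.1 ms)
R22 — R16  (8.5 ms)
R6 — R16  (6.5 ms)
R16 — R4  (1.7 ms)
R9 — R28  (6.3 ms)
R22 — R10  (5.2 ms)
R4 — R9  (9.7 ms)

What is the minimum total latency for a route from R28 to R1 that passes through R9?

Shortest R28→R9: R28–R9 = 6.3
Best R9 to R1: R9–R16–R22–R1 costing 21.4
Total via R9: 6.3 + 21.4 = 27.7 ms.

27.7 ms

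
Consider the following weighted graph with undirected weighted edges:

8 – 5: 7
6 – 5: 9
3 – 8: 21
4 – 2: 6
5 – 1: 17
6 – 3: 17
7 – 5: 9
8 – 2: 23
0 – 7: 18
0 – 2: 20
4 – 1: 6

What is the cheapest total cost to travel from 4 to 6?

Compare a few routes:
4–2–0–7–5–6: 6+20+18+9+9 = 62
4–1–5–6: 6+17+9 = 32
4–2–8–5–6: 6+23+7+9 = 45
4–2–8–3–6: 6+23+21+17 = 67
Cheapest is 4–1–5–6 at 32.

32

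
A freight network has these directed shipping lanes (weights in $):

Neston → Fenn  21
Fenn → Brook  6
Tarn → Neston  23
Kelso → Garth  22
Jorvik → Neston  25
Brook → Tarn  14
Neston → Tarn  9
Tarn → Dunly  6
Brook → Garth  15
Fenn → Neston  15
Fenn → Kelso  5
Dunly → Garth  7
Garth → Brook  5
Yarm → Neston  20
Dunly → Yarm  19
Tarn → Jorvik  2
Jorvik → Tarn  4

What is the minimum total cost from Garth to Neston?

$42

Shortest distances from Garth:
Garth: 0
Brook: 5  (via Garth)
Tarn: 19  (via Brook)
Jorvik: 21  (via Tarn)
Dunly: 25  (via Tarn)
Neston: 42  (via Tarn)
Shortest route: Garth → Brook → Tarn → Neston = $42.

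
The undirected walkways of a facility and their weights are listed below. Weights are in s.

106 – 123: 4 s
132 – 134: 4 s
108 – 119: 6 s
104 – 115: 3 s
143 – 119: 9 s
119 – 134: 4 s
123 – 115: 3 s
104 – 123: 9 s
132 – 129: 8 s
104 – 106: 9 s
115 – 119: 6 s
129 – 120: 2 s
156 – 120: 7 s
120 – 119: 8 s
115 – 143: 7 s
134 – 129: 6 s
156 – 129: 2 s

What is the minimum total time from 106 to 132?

Enumerating some paths:
106 - 123 - 104 - 115 - 119 - 134 - 132: 4+9+3+6+4+4 = 30
106 - 104 - 115 - 119 - 134 - 132: 9+3+6+4+4 = 26
106 - 123 - 115 - 119 - 134 - 132: 4+3+6+4+4 = 21
The minimum is 21 s via 106 - 123 - 115 - 119 - 134 - 132.

21 s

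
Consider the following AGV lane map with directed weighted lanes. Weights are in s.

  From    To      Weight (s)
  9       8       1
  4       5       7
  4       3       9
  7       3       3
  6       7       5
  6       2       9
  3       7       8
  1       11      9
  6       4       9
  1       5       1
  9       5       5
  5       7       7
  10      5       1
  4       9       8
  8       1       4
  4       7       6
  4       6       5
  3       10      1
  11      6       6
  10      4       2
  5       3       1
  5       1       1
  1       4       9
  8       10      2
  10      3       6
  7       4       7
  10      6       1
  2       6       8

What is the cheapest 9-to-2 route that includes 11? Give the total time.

29 s

Best 9 to 11: 9 → 8 → 1 → 11 costing 14
Shortest 11→2: 11 → 6 → 2 = 15
Total via 11: 14 + 15 = 29 s.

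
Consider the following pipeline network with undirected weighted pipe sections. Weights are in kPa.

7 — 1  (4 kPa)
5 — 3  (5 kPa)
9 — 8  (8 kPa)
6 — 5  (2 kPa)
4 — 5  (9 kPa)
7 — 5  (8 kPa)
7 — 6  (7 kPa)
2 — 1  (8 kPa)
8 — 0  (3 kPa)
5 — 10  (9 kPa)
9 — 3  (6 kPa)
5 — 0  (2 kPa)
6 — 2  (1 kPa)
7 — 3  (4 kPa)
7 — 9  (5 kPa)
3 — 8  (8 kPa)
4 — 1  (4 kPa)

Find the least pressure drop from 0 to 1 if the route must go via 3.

15 kPa

Best 0 to 3: 0–5–3 costing 7
Best 3 to 1: 3–7–1 costing 8
Total via 3: 7 + 8 = 15 kPa.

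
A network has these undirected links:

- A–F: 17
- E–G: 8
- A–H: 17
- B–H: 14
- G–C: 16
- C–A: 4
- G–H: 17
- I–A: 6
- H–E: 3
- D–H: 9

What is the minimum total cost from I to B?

37

Enumerating some paths:
I - A - H - B: 6+17+14 = 37
I - A - C - G - E - H - B: 6+4+16+8+3+14 = 51
The minimum is 37 via I - A - H - B.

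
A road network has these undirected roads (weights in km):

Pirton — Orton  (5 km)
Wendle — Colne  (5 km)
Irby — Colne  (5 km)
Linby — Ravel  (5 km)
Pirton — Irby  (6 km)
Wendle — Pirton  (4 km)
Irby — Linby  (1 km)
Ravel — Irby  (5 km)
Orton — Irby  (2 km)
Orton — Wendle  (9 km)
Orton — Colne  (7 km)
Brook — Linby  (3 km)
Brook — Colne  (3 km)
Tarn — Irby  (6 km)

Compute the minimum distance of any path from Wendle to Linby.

Settle nodes by increasing distance from Wendle:
Wendle: 0
Pirton: 4  (via Wendle)
Colne: 5  (via Wendle)
Brook: 8  (via Colne)
Orton: 9  (via Wendle)
Irby: 10  (via Pirton)
Linby: 11  (via Brook)
Shortest route: Wendle–Colne–Brook–Linby = 11 km.

11 km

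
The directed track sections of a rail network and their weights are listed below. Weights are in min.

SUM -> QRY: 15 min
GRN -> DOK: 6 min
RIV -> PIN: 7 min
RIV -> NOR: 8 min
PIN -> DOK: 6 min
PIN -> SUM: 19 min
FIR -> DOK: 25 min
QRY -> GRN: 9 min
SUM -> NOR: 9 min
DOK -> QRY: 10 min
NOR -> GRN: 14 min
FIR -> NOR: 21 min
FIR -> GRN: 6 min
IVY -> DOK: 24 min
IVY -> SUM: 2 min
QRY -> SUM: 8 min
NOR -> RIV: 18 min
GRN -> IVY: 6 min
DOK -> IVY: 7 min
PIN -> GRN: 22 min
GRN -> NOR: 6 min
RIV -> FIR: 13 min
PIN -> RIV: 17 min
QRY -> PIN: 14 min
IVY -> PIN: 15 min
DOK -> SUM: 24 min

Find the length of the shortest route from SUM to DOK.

Settle nodes by increasing distance from SUM:
SUM: 0
NOR: 9  (via SUM)
QRY: 15  (via SUM)
GRN: 23  (via NOR)
RIV: 27  (via NOR)
DOK: 29  (via GRN)
Shortest route: SUM–NOR–GRN–DOK = 29 min.

29 min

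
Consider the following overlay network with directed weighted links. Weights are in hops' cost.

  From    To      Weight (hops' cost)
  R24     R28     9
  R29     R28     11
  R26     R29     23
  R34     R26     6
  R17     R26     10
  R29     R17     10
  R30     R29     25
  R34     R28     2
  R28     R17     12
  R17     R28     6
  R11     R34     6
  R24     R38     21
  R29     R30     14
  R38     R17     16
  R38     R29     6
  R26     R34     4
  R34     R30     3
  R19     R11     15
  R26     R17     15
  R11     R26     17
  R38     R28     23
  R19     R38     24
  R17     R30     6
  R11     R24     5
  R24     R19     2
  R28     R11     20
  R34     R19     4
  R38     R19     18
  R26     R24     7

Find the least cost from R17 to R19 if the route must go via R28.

Shortest R17→R28: R17–R28 = 6
Shortest R28→R19: R28–R11–R24–R19 = 27
Total via R28: 6 + 27 = 33 hops' cost.

33 hops' cost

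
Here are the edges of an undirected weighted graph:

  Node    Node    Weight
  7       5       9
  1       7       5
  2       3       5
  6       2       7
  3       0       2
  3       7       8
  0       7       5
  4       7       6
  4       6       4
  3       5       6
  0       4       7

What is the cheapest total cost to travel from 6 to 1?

15

Candidate routes:
6 - 4 - 0 - 7 - 1: 4+7+5+5 = 21
6 - 4 - 7 - 1: 4+6+5 = 15
6 - 2 - 3 - 0 - 7 - 1: 7+5+2+5+5 = 24
The minimum is 15 via 6 - 4 - 7 - 1.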